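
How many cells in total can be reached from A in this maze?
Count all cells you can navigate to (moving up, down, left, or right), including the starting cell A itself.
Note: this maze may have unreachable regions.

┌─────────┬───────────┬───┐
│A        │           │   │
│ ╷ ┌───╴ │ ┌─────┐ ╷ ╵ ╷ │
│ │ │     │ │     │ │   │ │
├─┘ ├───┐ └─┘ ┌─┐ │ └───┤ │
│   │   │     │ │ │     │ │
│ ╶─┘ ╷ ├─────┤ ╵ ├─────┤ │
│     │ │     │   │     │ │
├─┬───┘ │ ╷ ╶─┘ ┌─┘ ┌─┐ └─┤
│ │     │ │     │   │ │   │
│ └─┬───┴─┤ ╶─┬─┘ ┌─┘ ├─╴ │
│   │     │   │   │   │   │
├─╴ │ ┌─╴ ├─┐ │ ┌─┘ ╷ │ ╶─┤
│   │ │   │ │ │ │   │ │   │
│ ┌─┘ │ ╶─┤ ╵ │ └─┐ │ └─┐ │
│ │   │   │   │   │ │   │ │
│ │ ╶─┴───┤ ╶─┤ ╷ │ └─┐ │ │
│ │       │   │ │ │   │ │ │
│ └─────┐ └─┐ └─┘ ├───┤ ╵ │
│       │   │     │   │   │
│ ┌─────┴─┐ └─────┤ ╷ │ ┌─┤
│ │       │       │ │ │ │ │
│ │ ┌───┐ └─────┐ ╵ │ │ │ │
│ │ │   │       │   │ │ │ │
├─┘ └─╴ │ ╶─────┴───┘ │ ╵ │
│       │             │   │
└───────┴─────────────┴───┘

Using BFS/flood-fill to find all reachable cells from A:
Maze size: 13 × 13 = 169 total cells
80 cell(s) are walled off and cannot be reached from A.
Reachable cells: 89

Reachable region (· marks reachable cells):

┌─────────┬───────────┬───┐
│A · · · ·│           │   │
│ ╷ ┌───╴ │ ┌─────┐ ╷ ╵ ╷ │
│·│·│· · ·│ │· · ·│ │   │ │
├─┘ ├───┐ └─┘ ┌─┐ │ └───┤ │
│· ·│· ·│· · ·│·│·│     │ │
│ ╶─┘ ╷ ├─────┤ ╵ ├─────┤ │
│· · ·│·│· · ·│· ·│· · ·│ │
├─┬───┘ │ ╷ ╶─┘ ┌─┘ ┌─┐ └─┤
│ │· · ·│·│· · ·│· ·│·│· ·│
│ └─┬───┴─┤ ╶─┬─┘ ┌─┘ ├─╴ │
│   │     │· ·│· ·│· ·│· ·│
├─╴ │ ┌─╴ ├─┐ │ ┌─┘ ╷ │ ╶─┤
│   │ │   │·│·│·│· ·│·│· ·│
│ ┌─┘ │ ╶─┤ ╵ │ └─┐ │ └─┐ │
│ │   │   │· ·│· ·│·│· ·│·│
│ │ ╶─┴───┤ ╶─┤ ╷ │ └─┐ │ │
│ │       │· ·│·│·│· ·│·│·│
│ └─────┐ └─┐ └─┘ ├───┤ ╵ │
│       │   │· · ·│   │· ·│
│ ┌─────┴─┐ └─────┤ ╷ │ ┌─┤
│ │       │       │ │ │·│·│
│ │ ┌───┐ └─────┐ ╵ │ │ │ │
│ │ │   │       │   │ │·│·│
├─┘ └─╴ │ ╶─────┴───┘ │ ╵ │
│       │             │· ·│
└───────┴─────────────┴───┘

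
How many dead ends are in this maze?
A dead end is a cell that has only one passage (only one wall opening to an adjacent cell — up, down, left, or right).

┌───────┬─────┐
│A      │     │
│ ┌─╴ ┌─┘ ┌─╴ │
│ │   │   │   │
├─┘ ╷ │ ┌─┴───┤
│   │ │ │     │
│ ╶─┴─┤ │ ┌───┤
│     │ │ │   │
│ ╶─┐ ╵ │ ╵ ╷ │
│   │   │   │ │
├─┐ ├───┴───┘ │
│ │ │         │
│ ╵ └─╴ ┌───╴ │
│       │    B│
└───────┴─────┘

Checking each cell for number of passages:

Dead ends found at positions:
  (0, 3)
  (1, 0)
  (1, 5)
  (2, 2)
  (2, 6)
  (5, 0)
  (5, 2)
  (6, 4)
Total dead ends: 8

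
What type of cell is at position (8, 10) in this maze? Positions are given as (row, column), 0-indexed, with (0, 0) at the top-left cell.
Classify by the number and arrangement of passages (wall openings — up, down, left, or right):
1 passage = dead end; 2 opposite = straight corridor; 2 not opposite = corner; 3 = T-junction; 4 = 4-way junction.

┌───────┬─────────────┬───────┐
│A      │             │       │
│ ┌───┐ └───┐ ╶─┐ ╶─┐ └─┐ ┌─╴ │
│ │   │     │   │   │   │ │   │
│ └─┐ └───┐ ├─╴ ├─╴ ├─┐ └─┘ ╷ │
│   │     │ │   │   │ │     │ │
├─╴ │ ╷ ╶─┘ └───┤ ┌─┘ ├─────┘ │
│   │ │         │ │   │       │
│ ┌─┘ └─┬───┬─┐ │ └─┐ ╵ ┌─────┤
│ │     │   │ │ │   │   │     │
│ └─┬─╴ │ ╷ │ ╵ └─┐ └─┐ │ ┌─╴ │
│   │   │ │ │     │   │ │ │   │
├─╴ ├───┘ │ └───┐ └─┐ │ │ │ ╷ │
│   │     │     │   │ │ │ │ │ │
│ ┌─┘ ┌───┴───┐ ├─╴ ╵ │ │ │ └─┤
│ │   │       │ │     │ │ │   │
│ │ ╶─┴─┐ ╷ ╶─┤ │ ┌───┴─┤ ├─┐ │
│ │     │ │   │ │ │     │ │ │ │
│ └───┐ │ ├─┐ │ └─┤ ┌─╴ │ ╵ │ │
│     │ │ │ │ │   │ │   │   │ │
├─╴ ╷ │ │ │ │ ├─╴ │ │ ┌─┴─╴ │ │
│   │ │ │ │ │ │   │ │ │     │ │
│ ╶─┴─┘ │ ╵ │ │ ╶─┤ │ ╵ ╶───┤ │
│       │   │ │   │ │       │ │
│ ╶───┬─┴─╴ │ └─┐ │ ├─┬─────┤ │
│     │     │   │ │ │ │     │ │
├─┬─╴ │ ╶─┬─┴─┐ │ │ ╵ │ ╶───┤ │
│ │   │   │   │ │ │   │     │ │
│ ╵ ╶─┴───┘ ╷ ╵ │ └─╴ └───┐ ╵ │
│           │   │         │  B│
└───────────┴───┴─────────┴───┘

Checking cell at (8, 10):
Number of passages: 2
Cell type: straight corridor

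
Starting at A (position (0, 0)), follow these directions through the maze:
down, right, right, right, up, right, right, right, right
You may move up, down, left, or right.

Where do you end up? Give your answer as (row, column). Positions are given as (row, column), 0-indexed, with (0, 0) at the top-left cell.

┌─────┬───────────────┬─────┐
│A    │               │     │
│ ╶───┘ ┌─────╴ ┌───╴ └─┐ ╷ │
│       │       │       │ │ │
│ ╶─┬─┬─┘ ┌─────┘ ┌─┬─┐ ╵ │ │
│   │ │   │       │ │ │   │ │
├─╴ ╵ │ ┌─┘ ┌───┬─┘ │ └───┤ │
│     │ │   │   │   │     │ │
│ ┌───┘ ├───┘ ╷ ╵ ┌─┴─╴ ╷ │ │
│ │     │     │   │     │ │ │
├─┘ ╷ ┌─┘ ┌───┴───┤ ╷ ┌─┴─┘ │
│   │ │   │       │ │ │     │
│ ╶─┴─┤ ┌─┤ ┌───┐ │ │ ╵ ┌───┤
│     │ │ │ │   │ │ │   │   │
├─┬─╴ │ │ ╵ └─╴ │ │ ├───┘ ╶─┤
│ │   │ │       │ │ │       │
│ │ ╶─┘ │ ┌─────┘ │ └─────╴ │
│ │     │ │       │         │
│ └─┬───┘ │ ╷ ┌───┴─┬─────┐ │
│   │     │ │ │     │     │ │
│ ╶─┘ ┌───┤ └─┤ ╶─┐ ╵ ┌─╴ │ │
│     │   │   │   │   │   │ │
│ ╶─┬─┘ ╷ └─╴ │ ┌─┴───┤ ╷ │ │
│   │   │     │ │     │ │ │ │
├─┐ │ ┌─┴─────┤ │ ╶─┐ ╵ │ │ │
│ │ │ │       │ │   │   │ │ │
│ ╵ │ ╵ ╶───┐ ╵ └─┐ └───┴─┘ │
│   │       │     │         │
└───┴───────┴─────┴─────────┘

Following directions step by step:
Start: (0, 0)
  down: (0, 0) → (1, 0)
  right: (1, 0) → (1, 1)
  right: (1, 1) → (1, 2)
  right: (1, 2) → (1, 3)
  up: (1, 3) → (0, 3)
  right: (0, 3) → (0, 4)
  right: (0, 4) → (0, 5)
  right: (0, 5) → (0, 6)
  right: (0, 6) → (0, 7)
Final position: (0, 7)

Path taken:

┌─────┬───────────────┬─────┐
│A    │↱ → → → B      │     │
│ ╶───┘ ┌─────╴ ┌───╴ └─┐ ╷ │
│↳ → → ↑│       │       │ │ │
│ ╶─┬─┬─┘ ┌─────┘ ┌─┬─┐ ╵ │ │
│   │ │   │       │ │ │   │ │
├─╴ ╵ │ ┌─┘ ┌───┬─┘ │ └───┤ │
│     │ │   │   │   │     │ │
│ ┌───┘ ├───┘ ╷ ╵ ┌─┴─╴ ╷ │ │
│ │     │     │   │     │ │ │
├─┘ ╷ ┌─┘ ┌───┴───┤ ╷ ┌─┴─┘ │
│   │ │   │       │ │ │     │
│ ╶─┴─┤ ┌─┤ ┌───┐ │ │ ╵ ┌───┤
│     │ │ │ │   │ │ │   │   │
├─┬─╴ │ │ ╵ └─╴ │ │ ├───┘ ╶─┤
│ │   │ │       │ │ │       │
│ │ ╶─┘ │ ┌─────┘ │ └─────╴ │
│ │     │ │       │         │
│ └─┬───┘ │ ╷ ┌───┴─┬─────┐ │
│   │     │ │ │     │     │ │
│ ╶─┘ ┌───┤ └─┤ ╶─┐ ╵ ┌─╴ │ │
│     │   │   │   │   │   │ │
│ ╶─┬─┘ ╷ └─╴ │ ┌─┴───┤ ╷ │ │
│   │   │     │ │     │ │ │ │
├─┐ │ ┌─┴─────┤ │ ╶─┐ ╵ │ │ │
│ │ │ │       │ │   │   │ │ │
│ ╵ │ ╵ ╶───┐ ╵ └─┐ └───┴─┘ │
│   │       │     │         │
└───┴───────┴─────┴─────────┘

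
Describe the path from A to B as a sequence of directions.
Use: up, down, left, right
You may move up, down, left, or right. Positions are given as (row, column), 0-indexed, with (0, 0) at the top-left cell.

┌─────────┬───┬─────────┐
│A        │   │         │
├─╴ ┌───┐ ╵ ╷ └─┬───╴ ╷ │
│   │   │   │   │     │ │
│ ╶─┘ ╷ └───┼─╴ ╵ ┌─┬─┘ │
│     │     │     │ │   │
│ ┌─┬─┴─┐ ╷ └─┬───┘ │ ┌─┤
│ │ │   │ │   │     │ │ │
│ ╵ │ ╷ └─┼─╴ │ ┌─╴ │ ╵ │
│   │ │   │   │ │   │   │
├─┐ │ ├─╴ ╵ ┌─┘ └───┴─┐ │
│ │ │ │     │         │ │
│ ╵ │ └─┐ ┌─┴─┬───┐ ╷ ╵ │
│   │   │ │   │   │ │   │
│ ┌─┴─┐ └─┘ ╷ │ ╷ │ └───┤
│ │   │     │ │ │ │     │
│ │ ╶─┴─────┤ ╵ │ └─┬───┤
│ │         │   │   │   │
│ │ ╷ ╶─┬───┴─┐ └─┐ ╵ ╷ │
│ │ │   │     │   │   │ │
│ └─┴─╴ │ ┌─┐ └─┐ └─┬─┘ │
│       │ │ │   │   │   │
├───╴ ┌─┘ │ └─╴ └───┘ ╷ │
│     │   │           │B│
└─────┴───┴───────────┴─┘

Finding the path and converting it to directions:
Path through cells: (0,0) → (0,1) → (1,1) → (1,0) → (2,0) → (2,1) → (2,2) → (1,2) → (1,3) → (2,3) → (2,4) → (2,5) → (3,5) → (3,6) → (4,6) → (4,5) → (5,5) → (5,4) → (4,4) → (4,3) → (3,3) → (3,2) → (4,2) → (5,2) → (6,2) → (6,3) → (7,3) → (7,4) → (7,5) → (6,5) → (6,6) → (7,6) → (8,6) → (8,7) → (7,7) → (6,7) → (6,8) → (7,8) → (8,8) → (8,9) → (9,9) → (9,10) → (8,10) → (8,11) → (9,11) → (10,11) → (11,11)
Directions: right, down, left, down, right, right, up, right, down, right, right, down, right, down, left, down, left, up, left, up, left, down, down, down, right, down, right, right, up, right, down, down, right, up, up, right, down, down, right, down, right, up, right, down, down, down

Solution:

┌─────────┬───┬─────────┐
│A ↓      │   │         │
├─╴ ┌───┐ ╵ ╷ └─┬───╴ ╷ │
│↓ ↲│↱ ↓│   │   │     │ │
│ ╶─┘ ╷ └───┼─╴ ╵ ┌─┬─┘ │
│↳ → ↑│↳ → ↓│     │ │   │
│ ┌─┬─┴─┐ ╷ └─┬───┘ │ ┌─┤
│ │ │↓ ↰│ │↳ ↓│     │ │ │
│ ╵ │ ╷ └─┼─╴ │ ┌─╴ │ ╵ │
│   │↓│↑ ↰│↓ ↲│ │   │   │
├─┐ │ ├─╴ ╵ ┌─┘ └───┴─┐ │
│ │ │↓│  ↑ ↲│         │ │
│ ╵ │ └─┐ ┌─┴─┬───┐ ╷ ╵ │
│   │↳ ↓│ │↱ ↓│↱ ↓│ │   │
│ ┌─┴─┐ └─┘ ╷ │ ╷ │ └───┤
│ │   │↳ → ↑│↓│↑│↓│     │
│ │ ╶─┴─────┤ ╵ │ └─┬───┤
│ │         │↳ ↑│↳ ↓│↱ ↓│
│ │ ╷ ╶─┬───┴─┐ └─┐ ╵ ╷ │
│ │ │   │     │   │↳ ↑│↓│
│ └─┴─╴ │ ┌─┐ └─┐ └─┬─┘ │
│       │ │ │   │   │  ↓│
├───╴ ┌─┘ │ └─╴ └───┘ ╷ │
│     │   │           │B│
└─────┴───┴───────────┴─┘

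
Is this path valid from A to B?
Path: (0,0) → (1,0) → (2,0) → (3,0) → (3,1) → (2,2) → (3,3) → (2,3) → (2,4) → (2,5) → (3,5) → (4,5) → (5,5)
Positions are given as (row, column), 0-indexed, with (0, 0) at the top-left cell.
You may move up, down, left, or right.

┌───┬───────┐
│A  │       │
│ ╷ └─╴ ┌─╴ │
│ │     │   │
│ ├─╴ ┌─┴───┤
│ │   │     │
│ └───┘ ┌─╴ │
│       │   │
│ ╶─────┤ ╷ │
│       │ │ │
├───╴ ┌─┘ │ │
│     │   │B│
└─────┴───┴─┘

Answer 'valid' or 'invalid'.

Checking path validity:
Result: Invalid move at step 5: cannot move from (3, 1) to (2, 2).

invalid

Correct solution:

┌───┬───────┐
│A  │       │
│ ╷ └─╴ ┌─╴ │
│↓│     │   │
│ ├─╴ ┌─┴───┤
│↓│   │↱ → ↓│
│ └───┘ ┌─╴ │
│↳ → → ↑│  ↓│
│ ╶─────┤ ╷ │
│       │ │↓│
├───╴ ┌─┘ │ │
│     │   │B│
└─────┴───┴─┘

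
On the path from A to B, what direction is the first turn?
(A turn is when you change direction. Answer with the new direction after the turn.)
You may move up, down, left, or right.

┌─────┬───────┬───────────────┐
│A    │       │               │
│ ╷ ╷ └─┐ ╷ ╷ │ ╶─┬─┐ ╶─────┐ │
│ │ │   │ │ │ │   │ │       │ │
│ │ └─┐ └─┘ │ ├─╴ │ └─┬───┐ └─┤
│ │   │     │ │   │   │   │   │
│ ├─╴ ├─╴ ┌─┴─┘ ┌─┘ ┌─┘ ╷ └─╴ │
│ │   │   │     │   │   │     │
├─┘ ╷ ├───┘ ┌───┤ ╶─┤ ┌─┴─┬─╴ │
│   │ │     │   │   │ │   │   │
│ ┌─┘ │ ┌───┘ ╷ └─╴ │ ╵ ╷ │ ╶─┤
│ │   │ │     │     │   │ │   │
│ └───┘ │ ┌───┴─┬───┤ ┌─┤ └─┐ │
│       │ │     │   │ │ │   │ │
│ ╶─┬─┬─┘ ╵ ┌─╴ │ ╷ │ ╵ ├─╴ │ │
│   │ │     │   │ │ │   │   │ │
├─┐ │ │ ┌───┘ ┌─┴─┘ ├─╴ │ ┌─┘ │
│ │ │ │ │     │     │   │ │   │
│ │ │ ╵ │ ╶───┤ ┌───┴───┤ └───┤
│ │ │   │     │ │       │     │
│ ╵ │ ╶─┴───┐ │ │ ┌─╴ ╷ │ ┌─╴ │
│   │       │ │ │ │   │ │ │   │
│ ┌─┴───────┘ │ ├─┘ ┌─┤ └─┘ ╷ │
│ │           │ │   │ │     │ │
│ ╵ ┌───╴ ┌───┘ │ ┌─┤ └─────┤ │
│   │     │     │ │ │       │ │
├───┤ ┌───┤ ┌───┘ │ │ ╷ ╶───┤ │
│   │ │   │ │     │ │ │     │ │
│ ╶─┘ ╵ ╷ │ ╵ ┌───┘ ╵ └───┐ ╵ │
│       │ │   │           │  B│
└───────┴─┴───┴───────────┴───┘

Directions: right, down, down, right, down, left, down, left, down, down, right, right, right, up, up, right, right, up, right, right, up, right, up, left, up, right, right, right, down, right, right, right, down, right, down, left, left, up, left, down, left, down, down, right, up, right, down, down, right, down, left, down, down, right, right, down, down, down, down, down
First turn direction: down

Solution:

┌─────┬───────┬───────────────┐
│A ↓  │       │↱ → → ↓        │
│ ╷ ╷ └─┐ ╷ ╷ │ ╶─┬─┐ ╶─────┐ │
│ │↓│   │ │ │ │↑ ↰│ │↳ → → ↓│ │
│ │ └─┐ └─┘ │ ├─╴ │ └─┬───┐ └─┤
│ │↳ ↓│     │ │↱ ↑│   │↓ ↰│↳ ↓│
│ ├─╴ ├─╴ ┌─┴─┘ ┌─┘ ┌─┘ ╷ └─╴ │
│ │↓ ↲│   │↱ → ↑│   │↓ ↲│↑ ← ↲│
├─┘ ╷ ├───┘ ┌───┤ ╶─┤ ┌─┴─┬─╴ │
│↓ ↲│ │↱ → ↑│   │   │↓│↱ ↓│   │
│ ┌─┘ │ ┌───┘ ╷ └─╴ │ ╵ ╷ │ ╶─┤
│↓│   │↑│     │     │↳ ↑│↓│   │
│ └───┘ │ ┌───┴─┬───┤ ┌─┤ └─┐ │
│↳ → → ↑│ │     │   │ │ │↳ ↓│ │
│ ╶─┬─┬─┘ ╵ ┌─╴ │ ╷ │ ╵ ├─╴ │ │
│   │ │     │   │ │ │   │↓ ↲│ │
├─┐ │ │ ┌───┘ ┌─┴─┘ ├─╴ │ ┌─┘ │
│ │ │ │ │     │     │   │↓│   │
│ │ │ ╵ │ ╶───┤ ┌───┴───┤ └───┤
│ │ │   │     │ │       │↳ → ↓│
│ ╵ │ ╶─┴───┐ │ │ ┌─╴ ╷ │ ┌─╴ │
│   │       │ │ │ │   │ │ │  ↓│
│ ┌─┴───────┘ │ ├─┘ ┌─┤ └─┘ ╷ │
│ │           │ │   │ │     │↓│
│ ╵ ┌───╴ ┌───┘ │ ┌─┤ └─────┤ │
│   │     │     │ │ │       │↓│
├───┤ ┌───┤ ┌───┘ │ │ ╷ ╶───┤ │
│   │ │   │ │     │ │ │     │↓│
│ ╶─┘ ╵ ╷ │ ╵ ┌───┘ ╵ └───┐ ╵ │
│       │ │   │           │  B│
└───────┴─┴───┴───────────┴───┘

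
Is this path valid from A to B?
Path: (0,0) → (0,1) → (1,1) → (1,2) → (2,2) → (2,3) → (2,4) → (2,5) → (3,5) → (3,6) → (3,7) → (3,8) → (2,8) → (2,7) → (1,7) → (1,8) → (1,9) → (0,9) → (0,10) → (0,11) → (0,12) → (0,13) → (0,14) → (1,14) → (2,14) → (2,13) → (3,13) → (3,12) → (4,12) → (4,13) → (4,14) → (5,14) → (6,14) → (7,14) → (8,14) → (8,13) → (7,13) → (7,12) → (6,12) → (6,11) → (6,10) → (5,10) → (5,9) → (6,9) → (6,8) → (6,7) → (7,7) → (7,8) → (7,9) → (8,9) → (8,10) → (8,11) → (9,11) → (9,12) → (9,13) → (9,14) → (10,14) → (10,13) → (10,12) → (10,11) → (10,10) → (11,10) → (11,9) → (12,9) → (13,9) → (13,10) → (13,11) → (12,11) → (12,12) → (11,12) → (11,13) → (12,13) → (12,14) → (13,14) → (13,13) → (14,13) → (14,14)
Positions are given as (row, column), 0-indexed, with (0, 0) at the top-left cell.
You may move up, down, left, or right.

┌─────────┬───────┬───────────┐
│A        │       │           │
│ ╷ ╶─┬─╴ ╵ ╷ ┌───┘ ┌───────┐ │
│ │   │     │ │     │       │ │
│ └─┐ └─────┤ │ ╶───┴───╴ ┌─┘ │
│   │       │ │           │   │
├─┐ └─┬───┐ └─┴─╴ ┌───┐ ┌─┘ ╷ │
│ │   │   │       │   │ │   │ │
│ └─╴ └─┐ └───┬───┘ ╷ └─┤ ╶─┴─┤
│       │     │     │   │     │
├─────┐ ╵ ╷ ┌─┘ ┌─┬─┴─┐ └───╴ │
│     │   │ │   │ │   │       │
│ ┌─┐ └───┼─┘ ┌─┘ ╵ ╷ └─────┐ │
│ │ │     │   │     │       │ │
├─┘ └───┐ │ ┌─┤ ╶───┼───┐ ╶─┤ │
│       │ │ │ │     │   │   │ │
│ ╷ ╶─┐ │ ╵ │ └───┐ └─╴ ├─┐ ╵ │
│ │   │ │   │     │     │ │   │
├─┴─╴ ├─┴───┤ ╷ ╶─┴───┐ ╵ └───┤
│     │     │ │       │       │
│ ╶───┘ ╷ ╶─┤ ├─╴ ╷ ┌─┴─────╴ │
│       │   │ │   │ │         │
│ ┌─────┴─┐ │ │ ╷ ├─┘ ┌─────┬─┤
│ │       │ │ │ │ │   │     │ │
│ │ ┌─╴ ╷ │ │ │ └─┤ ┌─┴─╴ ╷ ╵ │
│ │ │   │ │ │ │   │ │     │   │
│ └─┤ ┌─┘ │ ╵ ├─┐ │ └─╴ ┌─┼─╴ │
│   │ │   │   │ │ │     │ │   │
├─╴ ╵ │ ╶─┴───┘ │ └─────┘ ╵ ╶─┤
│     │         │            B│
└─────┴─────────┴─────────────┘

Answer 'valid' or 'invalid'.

Checking path validity:
Result: All consecutive moves are passable.

valid

Correct solution:

┌─────────┬───────┬───────────┐
│A ↓      │       │↱ → → → → ↓│
│ ╷ ╶─┬─╴ ╵ ╷ ┌───┘ ┌───────┐ │
│ │↳ ↓│     │ │↱ → ↑│       │↓│
│ └─┐ └─────┤ │ ╶───┴───╴ ┌─┘ │
│   │↳ → → ↓│ │↑ ↰        │↓ ↲│
├─┐ └─┬───┐ └─┴─╴ ┌───┐ ┌─┘ ╷ │
│ │   │   │↳ → → ↑│   │ │↓ ↲│ │
│ └─╴ └─┐ └───┬───┘ ╷ └─┤ ╶─┴─┤
│       │     │     │   │↳ → ↓│
├─────┐ ╵ ╷ ┌─┘ ┌─┬─┴─┐ └───╴ │
│     │   │ │   │ │↓ ↰│      ↓│
│ ┌─┐ └───┼─┘ ┌─┘ ╵ ╷ └─────┐ │
│ │ │     │   │↓ ← ↲│↑ ← ↰  │↓│
├─┘ └───┐ │ ┌─┤ ╶───┼───┐ ╶─┤ │
│       │ │ │ │↳ → ↓│   │↑ ↰│↓│
│ ╷ ╶─┐ │ ╵ │ └───┐ └─╴ ├─┐ ╵ │
│ │   │ │   │     │↳ → ↓│ │↑ ↲│
├─┴─╴ ├─┴───┤ ╷ ╶─┴───┐ ╵ └───┤
│     │     │ │       │↳ → → ↓│
│ ╶───┘ ╷ ╶─┤ ├─╴ ╷ ┌─┴─────╴ │
│       │   │ │   │ │↓ ← ← ← ↲│
│ ┌─────┴─┐ │ │ ╷ ├─┘ ┌─────┬─┤
│ │       │ │ │ │ │↓ ↲│  ↱ ↓│ │
│ │ ┌─╴ ╷ │ │ │ └─┤ ┌─┴─╴ ╷ ╵ │
│ │ │   │ │ │ │   │↓│  ↱ ↑│↳ ↓│
│ └─┤ ┌─┘ │ ╵ ├─┐ │ └─╴ ┌─┼─╴ │
│   │ │   │   │ │ │↳ → ↑│ │↓ ↲│
├─╴ ╵ │ ╶─┴───┘ │ └─────┘ ╵ ╶─┤
│     │         │          ↳ B│
└─────┴─────────┴─────────────┘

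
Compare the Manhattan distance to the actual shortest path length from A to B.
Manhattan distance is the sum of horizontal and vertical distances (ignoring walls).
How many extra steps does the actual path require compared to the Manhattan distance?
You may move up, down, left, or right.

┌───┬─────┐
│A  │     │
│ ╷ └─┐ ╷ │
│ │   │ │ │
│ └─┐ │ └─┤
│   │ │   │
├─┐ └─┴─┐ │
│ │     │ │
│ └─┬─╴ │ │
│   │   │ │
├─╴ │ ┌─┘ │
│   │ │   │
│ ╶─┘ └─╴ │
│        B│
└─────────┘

Manhattan distance: |6 - 0| + |4 - 0| = 10
Actual path length: 12
Extra steps: 12 - 10 = 2

Solution:

┌───┬─────┐
│A  │     │
│ ╷ └─┐ ╷ │
│↓│   │ │ │
│ └─┐ │ └─┤
│↳ ↓│ │   │
├─┐ └─┴─┐ │
│ │↳ → ↓│ │
│ └─┬─╴ │ │
│   │↓ ↲│ │
├─╴ │ ┌─┘ │
│   │↓│   │
│ ╶─┘ └─╴ │
│    ↳ → B│
└─────────┘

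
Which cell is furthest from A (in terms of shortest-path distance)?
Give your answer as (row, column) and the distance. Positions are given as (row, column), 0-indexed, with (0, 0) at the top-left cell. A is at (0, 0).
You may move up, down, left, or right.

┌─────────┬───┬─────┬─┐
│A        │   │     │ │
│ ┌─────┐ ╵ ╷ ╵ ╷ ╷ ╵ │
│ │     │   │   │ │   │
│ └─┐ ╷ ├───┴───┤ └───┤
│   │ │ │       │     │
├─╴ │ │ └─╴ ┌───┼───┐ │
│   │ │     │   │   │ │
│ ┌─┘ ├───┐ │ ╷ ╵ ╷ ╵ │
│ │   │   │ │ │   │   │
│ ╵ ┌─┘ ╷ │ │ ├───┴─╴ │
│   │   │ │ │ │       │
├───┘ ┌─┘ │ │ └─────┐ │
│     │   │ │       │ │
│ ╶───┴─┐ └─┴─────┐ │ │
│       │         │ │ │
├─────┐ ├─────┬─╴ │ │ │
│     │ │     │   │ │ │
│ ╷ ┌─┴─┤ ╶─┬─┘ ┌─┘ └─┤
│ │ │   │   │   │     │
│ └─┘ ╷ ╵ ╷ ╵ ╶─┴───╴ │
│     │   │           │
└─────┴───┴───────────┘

Computing BFS distances from A to all cells:
Furthest cell: (8, 3)
Distance: 63 steps

Path from A to the furthest cell:

┌─────────┬───┬─────┬─┐
│A → → → ↓│↱ ↓│↱ ↓  │ │
│ ┌─────┐ ╵ ╷ ╵ ╷ ╷ ╵ │
│ │     │↳ ↑│↳ ↑│↓│   │
│ └─┐ ╷ ├───┴───┤ └───┤
│   │ │ │       │↳ → ↓│
├─╴ │ │ └─╴ ┌───┼───┐ │
│   │ │     │↓ ↰│↓ ↰│↓│
│ ┌─┘ ├───┐ │ ╷ ╵ ╷ ╵ │
│ │   │↓ ↰│ │↓│↑ ↲│↑ ↲│
│ ╵ ┌─┘ ╷ │ │ ├───┴─╴ │
│   │↓ ↲│↑│ │↓│       │
├───┘ ┌─┘ │ │ └─────┐ │
│↓ ← ↲│  ↑│ │↳ → → ↓│ │
│ ╶───┴─┐ └─┴─────┐ │ │
│↳ → → ↓│↑ ← ← ← ↰│↓│ │
├─────┐ ├─────┬─╴ │ │ │
│     │B│     │↱ ↑│↓│ │
│ ╷ ┌─┴─┤ ╶─┬─┘ ┌─┘ └─┤
│ │ │   │   │↱ ↑│  ↳ ↓│
│ └─┘ ╷ ╵ ╷ ╵ ╶─┴───╴ │
│     │   │  ↑ ← ← ← ↲│
└─────┴───┴───────────┘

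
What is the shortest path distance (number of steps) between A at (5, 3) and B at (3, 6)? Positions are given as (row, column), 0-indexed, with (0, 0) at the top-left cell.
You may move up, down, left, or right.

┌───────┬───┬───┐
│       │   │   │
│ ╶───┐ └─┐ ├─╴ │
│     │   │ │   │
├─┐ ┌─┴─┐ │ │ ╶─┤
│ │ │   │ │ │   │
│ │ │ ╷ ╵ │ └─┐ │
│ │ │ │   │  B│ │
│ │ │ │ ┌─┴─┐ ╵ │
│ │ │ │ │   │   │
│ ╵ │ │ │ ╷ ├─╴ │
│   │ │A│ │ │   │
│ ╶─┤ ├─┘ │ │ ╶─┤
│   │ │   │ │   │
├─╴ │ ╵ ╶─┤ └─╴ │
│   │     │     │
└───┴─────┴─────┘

Finding path from (5, 3) to (3, 6):
Path: (5,3) → (4,3) → (3,3) → (2,3) → (2,2) → (3,2) → (4,2) → (5,2) → (6,2) → (7,2) → (7,3) → (6,3) → (6,4) → (5,4) → (4,4) → (4,5) → (5,5) → (6,5) → (7,5) → (7,6) → (7,7) → (6,7) → (6,6) → (5,6) → (5,7) → (4,7) → (4,6) → (3,6)
Distance: 27 steps

Solution:

┌───────┬───┬───┐
│       │   │   │
│ ╶───┐ └─┐ ├─╴ │
│     │   │ │   │
├─┐ ┌─┴─┐ │ │ ╶─┤
│ │ │↓ ↰│ │ │   │
│ │ │ ╷ ╵ │ └─┐ │
│ │ │↓│↑  │  B│ │
│ │ │ │ ┌─┴─┐ ╵ │
│ │ │↓│↑│↱ ↓│↑ ↰│
│ ╵ │ │ │ ╷ ├─╴ │
│   │↓│A│↑│↓│↱ ↑│
│ ╶─┤ ├─┘ │ │ ╶─┤
│   │↓│↱ ↑│↓│↑ ↰│
├─╴ │ ╵ ╶─┤ └─╴ │
│   │↳ ↑  │↳ → ↑│
└───┴─────┴─────┘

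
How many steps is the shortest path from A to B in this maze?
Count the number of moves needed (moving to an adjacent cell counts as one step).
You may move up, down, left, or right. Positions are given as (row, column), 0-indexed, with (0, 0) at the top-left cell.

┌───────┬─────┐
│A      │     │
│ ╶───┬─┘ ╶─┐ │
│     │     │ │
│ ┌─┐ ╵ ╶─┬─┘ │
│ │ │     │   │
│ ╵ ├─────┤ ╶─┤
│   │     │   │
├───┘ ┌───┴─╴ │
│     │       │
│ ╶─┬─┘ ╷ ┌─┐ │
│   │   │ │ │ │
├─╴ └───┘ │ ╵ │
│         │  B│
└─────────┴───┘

Using BFS to find shortest path:
Start: (0, 0), End: (6, 6)
Path found:
(0,0) → (1,0) → (1,1) → (1,2) → (2,2) → (2,3) → (1,3) → (1,4) → (0,4) → (0,5) → (0,6) → (1,6) → (2,6) → (2,5) → (3,5) → (3,6) → (4,6) → (5,6) → (6,6)
Number of steps: 18

Solution:

┌───────┬─────┐
│A      │↱ → ↓│
│ ╶───┬─┘ ╶─┐ │
│↳ → ↓│↱ ↑  │↓│
│ ┌─┐ ╵ ╶─┬─┘ │
│ │ │↳ ↑  │↓ ↲│
│ ╵ ├─────┤ ╶─┤
│   │     │↳ ↓│
├───┘ ┌───┴─╴ │
│     │      ↓│
│ ╶─┬─┘ ╷ ┌─┐ │
│   │   │ │ │↓│
├─╴ └───┘ │ ╵ │
│         │  B│
└─────────┴───┘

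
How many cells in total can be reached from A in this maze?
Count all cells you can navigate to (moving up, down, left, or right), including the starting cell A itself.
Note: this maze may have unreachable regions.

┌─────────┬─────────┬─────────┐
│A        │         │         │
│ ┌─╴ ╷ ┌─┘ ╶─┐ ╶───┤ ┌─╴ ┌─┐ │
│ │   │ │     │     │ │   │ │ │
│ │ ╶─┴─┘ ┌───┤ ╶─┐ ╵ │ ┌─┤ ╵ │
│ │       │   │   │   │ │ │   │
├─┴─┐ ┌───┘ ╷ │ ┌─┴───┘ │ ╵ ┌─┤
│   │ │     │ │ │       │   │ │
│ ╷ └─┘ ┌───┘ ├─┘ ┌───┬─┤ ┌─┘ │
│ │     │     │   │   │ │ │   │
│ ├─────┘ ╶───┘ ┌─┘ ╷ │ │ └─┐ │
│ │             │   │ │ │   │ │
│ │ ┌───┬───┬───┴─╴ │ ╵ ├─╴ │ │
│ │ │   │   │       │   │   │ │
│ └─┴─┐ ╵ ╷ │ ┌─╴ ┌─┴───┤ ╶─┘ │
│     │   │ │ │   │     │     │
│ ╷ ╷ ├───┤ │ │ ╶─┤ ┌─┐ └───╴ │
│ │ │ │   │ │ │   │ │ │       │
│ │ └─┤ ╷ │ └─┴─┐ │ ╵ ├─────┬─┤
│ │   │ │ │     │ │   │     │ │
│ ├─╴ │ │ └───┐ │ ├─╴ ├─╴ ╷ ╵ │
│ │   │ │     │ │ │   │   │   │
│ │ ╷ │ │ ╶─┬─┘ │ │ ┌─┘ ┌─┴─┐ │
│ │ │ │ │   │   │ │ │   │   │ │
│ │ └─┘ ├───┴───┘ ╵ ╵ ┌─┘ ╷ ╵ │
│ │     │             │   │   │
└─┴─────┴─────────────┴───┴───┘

Using BFS/flood-fill to find all reachable cells from A:
Maze size: 13 × 15 = 195 total cells
14 cell(s) are walled off and cannot be reached from A.
Reachable cells: 181

Reachable region (· marks reachable cells):

┌─────────┬─────────┬─────────┐
│A · · · ·│· · · · ·│· · · · ·│
│ ┌─╴ ╷ ┌─┘ ╶─┐ ╶───┤ ┌─╴ ┌─┐ │
│·│· ·│·│· · ·│· · ·│·│· ·│·│·│
│ │ ╶─┴─┘ ┌───┤ ╶─┐ ╵ │ ┌─┤ ╵ │
│·│· · · ·│· ·│· ·│· ·│·│·│· ·│
├─┴─┐ ┌───┘ ╷ │ ┌─┴───┘ │ ╵ ┌─┤
│· ·│·│· · ·│·│·│· · · ·│· ·│·│
│ ╷ └─┘ ┌───┘ ├─┘ ┌───┬─┤ ┌─┘ │
│·│· · ·│· · ·│· ·│· ·│·│·│· ·│
│ ├─────┘ ╶───┘ ┌─┘ ╷ │ │ └─┐ │
│·│· · · · · · ·│· ·│·│·│· ·│·│
│ │ ┌───┬───┬───┴─╴ │ ╵ ├─╴ │ │
│·│·│   │   │· · · ·│· ·│· ·│·│
│ └─┴─┐ ╵ ╷ │ ┌─╴ ┌─┴───┤ ╶─┘ │
│· · ·│   │ │·│· ·│· · ·│· · ·│
│ ╷ ╷ ├───┤ │ │ ╶─┤ ┌─┐ └───╴ │
│·│·│·│· ·│ │·│· ·│·│·│· · · ·│
│ │ └─┤ ╷ │ └─┴─┐ │ ╵ ├─────┬─┤
│·│· ·│·│·│     │·│· ·│· · ·│·│
│ ├─╴ │ │ └───┐ │ ├─╴ ├─╴ ╷ ╵ │
│·│· ·│·│· · ·│ │·│· ·│· ·│· ·│
│ │ ╷ │ │ ╶─┬─┘ │ │ ┌─┘ ┌─┴─┐ │
│·│·│·│·│· ·│   │·│·│· ·│· ·│·│
│ │ └─┘ ├───┴───┘ ╵ ╵ ┌─┘ ╷ ╵ │
│·│· · ·│· · · · · · ·│· ·│· ·│
└─┴─────┴─────────────┴───┴───┘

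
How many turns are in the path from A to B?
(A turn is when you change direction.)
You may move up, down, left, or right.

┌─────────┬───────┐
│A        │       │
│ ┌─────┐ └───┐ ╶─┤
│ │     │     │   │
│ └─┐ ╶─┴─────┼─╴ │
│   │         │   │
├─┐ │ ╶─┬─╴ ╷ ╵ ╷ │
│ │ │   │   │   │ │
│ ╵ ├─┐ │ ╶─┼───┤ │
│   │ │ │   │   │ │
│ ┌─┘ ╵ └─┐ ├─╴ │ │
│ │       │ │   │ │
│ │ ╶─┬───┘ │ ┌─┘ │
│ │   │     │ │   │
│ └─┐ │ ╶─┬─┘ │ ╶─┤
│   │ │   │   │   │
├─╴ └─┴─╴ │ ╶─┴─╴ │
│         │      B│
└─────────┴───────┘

Directions: down, down, right, down, down, left, down, down, down, right, down, right, right, right, up, left, up, right, right, up, up, left, up, right, up, right, down, right, up, right, down, down, down, down, left, down, right, down
Number of turns: 26

Solution:

┌─────────┬───────┐
│A        │       │
│ ┌─────┐ └───┐ ╶─┤
│↓│     │     │   │
│ └─┐ ╶─┴─────┼─╴ │
│↳ ↓│      ↱ ↓│↱ ↓│
├─┐ │ ╶─┬─╴ ╷ ╵ ╷ │
│ │↓│   │↱ ↑│↳ ↑│↓│
│ ╵ ├─┐ │ ╶─┼───┤ │
│↓ ↲│ │ │↑ ↰│   │↓│
│ ┌─┘ ╵ └─┐ ├─╴ │ │
│↓│       │↑│   │↓│
│ │ ╶─┬───┘ │ ┌─┘ │
│↓│   │↱ → ↑│ │↓ ↲│
│ └─┐ │ ╶─┬─┘ │ ╶─┤
│↳ ↓│ │↑ ↰│   │↳ ↓│
├─╴ └─┴─╴ │ ╶─┴─╴ │
│  ↳ → → ↑│      B│
└─────────┴───────┘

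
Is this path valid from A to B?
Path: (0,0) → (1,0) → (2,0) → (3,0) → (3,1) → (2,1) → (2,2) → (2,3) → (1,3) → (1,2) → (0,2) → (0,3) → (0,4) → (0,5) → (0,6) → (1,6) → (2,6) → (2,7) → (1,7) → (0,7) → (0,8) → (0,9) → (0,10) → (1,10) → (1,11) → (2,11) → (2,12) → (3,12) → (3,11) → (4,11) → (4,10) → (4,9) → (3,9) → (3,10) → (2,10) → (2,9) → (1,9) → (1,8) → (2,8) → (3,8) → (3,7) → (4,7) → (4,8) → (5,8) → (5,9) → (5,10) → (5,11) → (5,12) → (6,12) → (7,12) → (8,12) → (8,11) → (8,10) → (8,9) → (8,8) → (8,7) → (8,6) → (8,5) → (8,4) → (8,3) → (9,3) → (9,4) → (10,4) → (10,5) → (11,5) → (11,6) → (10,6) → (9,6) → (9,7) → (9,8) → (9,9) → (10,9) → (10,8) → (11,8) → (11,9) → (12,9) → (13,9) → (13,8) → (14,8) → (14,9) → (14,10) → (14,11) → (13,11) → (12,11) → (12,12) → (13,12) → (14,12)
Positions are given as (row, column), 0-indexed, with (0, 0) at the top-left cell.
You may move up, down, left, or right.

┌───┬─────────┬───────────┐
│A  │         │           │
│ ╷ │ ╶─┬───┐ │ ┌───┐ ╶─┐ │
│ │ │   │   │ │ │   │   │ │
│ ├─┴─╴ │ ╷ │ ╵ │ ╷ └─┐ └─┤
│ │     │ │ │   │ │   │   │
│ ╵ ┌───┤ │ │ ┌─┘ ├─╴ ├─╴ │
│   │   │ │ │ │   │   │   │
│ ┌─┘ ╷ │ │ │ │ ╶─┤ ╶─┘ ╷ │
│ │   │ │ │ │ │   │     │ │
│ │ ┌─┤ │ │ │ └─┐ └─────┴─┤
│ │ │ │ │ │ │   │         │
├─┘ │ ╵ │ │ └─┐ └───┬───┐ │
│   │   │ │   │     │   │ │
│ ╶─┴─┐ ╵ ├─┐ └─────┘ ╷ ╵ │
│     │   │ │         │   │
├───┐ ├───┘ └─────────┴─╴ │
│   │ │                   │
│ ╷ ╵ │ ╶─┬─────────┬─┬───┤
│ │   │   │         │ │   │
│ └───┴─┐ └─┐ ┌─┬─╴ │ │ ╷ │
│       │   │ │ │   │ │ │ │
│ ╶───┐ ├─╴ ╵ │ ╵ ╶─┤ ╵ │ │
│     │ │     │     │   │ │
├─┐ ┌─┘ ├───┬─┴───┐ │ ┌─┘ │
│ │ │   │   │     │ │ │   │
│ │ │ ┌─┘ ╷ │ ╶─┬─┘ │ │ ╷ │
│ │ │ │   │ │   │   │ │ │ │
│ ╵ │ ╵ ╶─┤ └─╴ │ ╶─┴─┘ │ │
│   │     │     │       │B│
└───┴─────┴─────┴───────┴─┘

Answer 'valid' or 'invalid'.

Checking path validity:
Result: All consecutive moves are passable.

valid

Correct solution:

┌───┬─────────┬───────────┐
│A  │↱ → → → ↓│↱ → → ↓    │
│ ╷ │ ╶─┬───┐ │ ┌───┐ ╶─┐ │
│↓│ │↑ ↰│   │↓│↑│↓ ↰│↳ ↓│ │
│ ├─┴─╴ │ ╷ │ ╵ │ ╷ └─┐ └─┤
│↓│↱ → ↑│ │ │↳ ↑│↓│↑ ↰│↳ ↓│
│ ╵ ┌───┤ │ │ ┌─┘ ├─╴ ├─╴ │
│↳ ↑│   │ │ │ │↓ ↲│↱ ↑│↓ ↲│
│ ┌─┘ ╷ │ │ │ │ ╶─┤ ╶─┘ ╷ │
│ │   │ │ │ │ │↳ ↓│↑ ← ↲│ │
│ │ ┌─┤ │ │ │ └─┐ └─────┴─┤
│ │ │ │ │ │ │   │↳ → → → ↓│
├─┘ │ ╵ │ │ └─┐ └───┬───┐ │
│   │   │ │   │     │   │↓│
│ ╶─┴─┐ ╵ ├─┐ └─────┘ ╷ ╵ │
│     │   │ │         │  ↓│
├───┐ ├───┘ └─────────┴─╴ │
│   │ │↓ ← ← ← ← ← ← ← ← ↲│
│ ╷ ╵ │ ╶─┬─────────┬─┬───┤
│ │   │↳ ↓│  ↱ → → ↓│ │   │
│ └───┴─┐ └─┐ ┌─┬─╴ │ │ ╷ │
│       │↳ ↓│↑│ │↓ ↲│ │ │ │
│ ╶───┐ ├─╴ ╵ │ ╵ ╶─┤ ╵ │ │
│     │ │  ↳ ↑│  ↳ ↓│   │ │
├─┐ ┌─┘ ├───┬─┴───┐ │ ┌─┘ │
│ │ │   │   │     │↓│ │↱ ↓│
│ │ │ ┌─┘ ╷ │ ╶─┬─┘ │ │ ╷ │
│ │ │ │   │ │   │↓ ↲│ │↑│↓│
│ ╵ │ ╵ ╶─┤ └─╴ │ ╶─┴─┘ │ │
│   │     │     │↳ → → ↑│B│
└───┴─────┴─────┴───────┴─┘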